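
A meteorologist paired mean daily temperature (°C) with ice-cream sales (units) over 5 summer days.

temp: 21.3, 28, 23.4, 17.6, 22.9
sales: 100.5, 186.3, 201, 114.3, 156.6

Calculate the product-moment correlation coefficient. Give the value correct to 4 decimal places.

0.7306

n = 5, Σx = 113.2, Σy = 758.7, Σx² = 2619.42, Σy² = 122796.99, Σxy = 17658.27
nΣxy − ΣxΣy = 88291.35 − 85884.84 = 2406.51
nΣx² − (Σx)² = 13097.1 − 12814.24 = 282.86; nΣy² − (Σy)² = 613984.95 − 575625.69 = 38359.26
r = 2406.51 / √(282.86 × 38359.26) = 2406.51 / 3293.9794 ≈ 0.7306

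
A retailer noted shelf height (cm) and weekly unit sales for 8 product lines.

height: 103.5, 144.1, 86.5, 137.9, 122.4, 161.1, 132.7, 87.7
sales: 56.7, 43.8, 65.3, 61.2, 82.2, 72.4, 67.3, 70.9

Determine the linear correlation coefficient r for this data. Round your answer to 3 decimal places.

-0.123

n = 8, Σx = 975.9, Σy = 519.8, Σx² = 124211.27, Σy² = 34697.56, Σxy = 63141.52
nΣxy − ΣxΣy = 505132.16 − 507272.82 = -2140.66
nΣx² − (Σx)² = 993690.16 − 952380.81 = 41309.35; nΣy² − (Σy)² = 277580.48 − 270192.04 = 7388.44
r = -2140.66 / √(41309.35 × 7388.44) = -2140.66 / 17470.3078 ≈ -0.123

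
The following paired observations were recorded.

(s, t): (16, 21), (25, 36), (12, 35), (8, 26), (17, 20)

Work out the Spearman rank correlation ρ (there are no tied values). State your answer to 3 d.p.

0.100

Rank s: 3, 5, 2, 1, 4
Rank t: 2, 5, 4, 3, 1
d = rank(s) − rank(t): 1, 0, -2, -2, 3; Σd² = 18
ρ = 1 − 6Σd² / [n(n²−1)] = 1 − 6×18 / (5×24) = 1 − 108/120 ≈ 0.100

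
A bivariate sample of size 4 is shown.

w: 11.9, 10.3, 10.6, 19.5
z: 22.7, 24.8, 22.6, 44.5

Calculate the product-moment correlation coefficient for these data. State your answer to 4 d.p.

n = 4, Σw = 52.3, Σz = 114.6, Σw² = 740.31, Σz² = 3621.34, Σwz = 1632.88
nΣwz − ΣwΣz = 6531.52 − 5993.58 = 537.94
nΣw² − (Σw)² = 2961.24 − 2735.29 = 225.95; nΣz² − (Σz)² = 14485.36 − 13133.16 = 1352.2
r = 537.94 / √(225.95 × 1352.2) = 537.94 / 552.7473 ≈ 0.9732

0.9732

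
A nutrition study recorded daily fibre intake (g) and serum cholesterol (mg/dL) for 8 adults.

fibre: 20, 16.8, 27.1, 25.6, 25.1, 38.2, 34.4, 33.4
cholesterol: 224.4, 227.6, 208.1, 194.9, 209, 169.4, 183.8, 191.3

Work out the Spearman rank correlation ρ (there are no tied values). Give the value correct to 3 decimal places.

-0.976

Rank fibre: 2, 1, 5, 4, 3, 8, 7, 6
Rank cholesterol: 7, 8, 5, 4, 6, 1, 2, 3
d = rank(fibre) − rank(cholesterol): -5, -7, 0, 0, -3, 7, 5, 3; Σd² = 166
ρ = 1 − 6Σd² / [n(n²−1)] = 1 − 6×166 / (8×63) = 1 − 996/504 ≈ -0.976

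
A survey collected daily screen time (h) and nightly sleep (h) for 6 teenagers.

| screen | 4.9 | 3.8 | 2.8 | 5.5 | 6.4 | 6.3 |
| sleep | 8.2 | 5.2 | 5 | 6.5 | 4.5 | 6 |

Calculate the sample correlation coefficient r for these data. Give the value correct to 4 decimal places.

n = 6, Σx = 29.7, Σy = 35.4, Σx² = 157.19, Σy² = 217.78, Σxy = 176.29
nΣxy − ΣxΣy = 1057.74 − 1051.38 = 6.36
nΣx² − (Σx)² = 943.14 − 882.09 = 61.05; nΣy² − (Σy)² = 1306.68 − 1253.16 = 53.52
r = 6.36 / √(61.05 × 53.52) = 6.36 / 57.1611 ≈ 0.1113

0.1113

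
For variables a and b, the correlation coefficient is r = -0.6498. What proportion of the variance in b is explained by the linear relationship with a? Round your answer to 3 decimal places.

0.422

r² = (-0.6498)² = 0.422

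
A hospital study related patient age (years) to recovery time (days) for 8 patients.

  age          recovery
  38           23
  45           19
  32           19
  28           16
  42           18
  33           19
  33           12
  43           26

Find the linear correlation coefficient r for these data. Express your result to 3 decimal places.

0.531

n = 8, Σx = 294, Σy = 152, Σx² = 11068, Σy² = 3012, Σxy = 5682
nΣxy − ΣxΣy = 45456 − 44688 = 768
nΣx² − (Σx)² = 88544 − 86436 = 2108; nΣy² − (Σy)² = 24096 − 23104 = 992
r = 768 / √(2108 × 992) = 768 / 1446.0761 ≈ 0.531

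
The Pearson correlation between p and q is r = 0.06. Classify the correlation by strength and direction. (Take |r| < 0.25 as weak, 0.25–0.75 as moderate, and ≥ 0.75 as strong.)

weak positive

r = 0.06 > 0 so the relationship is positive.
|r| = 0.06, which falls in the weak range.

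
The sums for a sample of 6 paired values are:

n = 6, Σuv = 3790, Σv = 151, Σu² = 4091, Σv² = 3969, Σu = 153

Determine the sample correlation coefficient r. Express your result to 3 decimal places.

-0.338

r = (nΣuv − ΣuΣv) / √[(nΣu² − (Σu)²)(nΣv² − (Σv)²)]
Numerator: 6×3790 − 153×151 = -363
Denominator: √[(24546 − 23409)(23814 − 22801)] = √[1137 × 1013] = 1073.2106
r = -363 / 1073.2106 ≈ -0.338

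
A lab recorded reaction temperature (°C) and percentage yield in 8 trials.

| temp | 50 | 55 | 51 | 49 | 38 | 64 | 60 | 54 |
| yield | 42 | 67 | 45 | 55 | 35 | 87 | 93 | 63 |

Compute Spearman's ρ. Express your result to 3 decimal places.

Rank temp: 3, 6, 4, 2, 1, 8, 7, 5
Rank yield: 2, 6, 3, 4, 1, 7, 8, 5
d = rank(temp) − rank(yield): 1, 0, 1, -2, 0, 1, -1, 0; Σd² = 8
ρ = 1 − 6Σd² / [n(n²−1)] = 1 − 6×8 / (8×63) = 1 − 48/504 ≈ 0.905

0.905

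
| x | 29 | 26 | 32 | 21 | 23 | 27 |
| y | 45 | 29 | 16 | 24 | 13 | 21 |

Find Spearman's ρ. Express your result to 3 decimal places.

0.086

Rank x: 5, 3, 6, 1, 2, 4
Rank y: 6, 5, 2, 4, 1, 3
d = rank(x) − rank(y): -1, -2, 4, -3, 1, 1; Σd² = 32
ρ = 1 − 6Σd² / [n(n²−1)] = 1 − 6×32 / (6×35) = 1 − 192/210 ≈ 0.086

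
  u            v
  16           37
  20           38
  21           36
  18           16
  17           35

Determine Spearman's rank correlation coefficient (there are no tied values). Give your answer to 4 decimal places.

Rank u: 1, 4, 5, 3, 2
Rank v: 4, 5, 3, 1, 2
d = rank(u) − rank(v): -3, -1, 2, 2, 0; Σd² = 18
ρ = 1 − 6Σd² / [n(n²−1)] = 1 − 6×18 / (5×24) = 1 − 108/120 ≈ 0.1000

0.1000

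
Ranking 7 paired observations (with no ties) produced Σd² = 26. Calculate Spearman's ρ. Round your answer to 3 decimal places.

ρ = 1 − 6Σd² / [n(n²−1)] = 1 − 6×26 / (7×48)
  = 1 − 156/336 = 1 − 0.4643 ≈ 0.536

0.536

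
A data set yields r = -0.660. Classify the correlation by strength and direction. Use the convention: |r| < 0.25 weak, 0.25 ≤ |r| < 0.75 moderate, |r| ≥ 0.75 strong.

r = -0.660 < 0 so the relationship is negative.
|r| = 0.660, which falls in the moderate range.

moderate negative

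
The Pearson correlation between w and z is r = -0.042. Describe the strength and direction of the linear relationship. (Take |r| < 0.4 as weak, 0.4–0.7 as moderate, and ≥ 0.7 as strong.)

r = -0.042 < 0 so the relationship is negative.
|r| = 0.042, which falls in the weak range.

weak negative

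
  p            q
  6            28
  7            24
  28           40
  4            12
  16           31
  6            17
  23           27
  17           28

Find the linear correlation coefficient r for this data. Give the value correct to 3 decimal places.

0.802

n = 8, Σp = 107, Σq = 207, Σp² = 1995, Σq² = 5867, Σpq = 3199
nΣpq − ΣpΣq = 25592 − 22149 = 3443
nΣp² − (Σp)² = 15960 − 11449 = 4511; nΣq² − (Σq)² = 46936 − 42849 = 4087
r = 3443 / √(4511 × 4087) = 3443 / 4293.7696 ≈ 0.802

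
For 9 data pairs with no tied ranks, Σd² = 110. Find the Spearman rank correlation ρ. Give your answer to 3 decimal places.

0.083

ρ = 1 − 6Σd² / [n(n²−1)] = 1 − 6×110 / (9×80)
  = 1 − 660/720 = 1 − 0.9167 ≈ 0.083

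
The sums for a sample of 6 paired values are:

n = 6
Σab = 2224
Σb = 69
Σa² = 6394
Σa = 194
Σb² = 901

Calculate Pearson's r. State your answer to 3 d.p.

-0.061

r = (nΣab − ΣaΣb) / √[(nΣa² − (Σa)²)(nΣb² − (Σb)²)]
Numerator: 6×2224 − 194×69 = -42
Denominator: √[(38364 − 37636)(5406 − 4761)] = √[728 × 645] = 685.2445
r = -42 / 685.2445 ≈ -0.061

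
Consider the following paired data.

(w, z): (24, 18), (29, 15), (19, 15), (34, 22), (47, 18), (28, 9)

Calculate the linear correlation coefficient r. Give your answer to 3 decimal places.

n = 6, Σw = 181, Σz = 97, Σw² = 5927, Σz² = 1663, Σwz = 2998
nΣwz − ΣwΣz = 17988 − 17557 = 431
nΣw² − (Σw)² = 35562 − 32761 = 2801; nΣz² − (Σz)² = 9978 − 9409 = 569
r = 431 / √(2801 × 569) = 431 / 1262.4456 ≈ 0.341

0.341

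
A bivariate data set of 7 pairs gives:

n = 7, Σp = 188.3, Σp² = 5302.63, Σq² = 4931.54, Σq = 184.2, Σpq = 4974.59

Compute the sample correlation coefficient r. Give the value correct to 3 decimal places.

r = (nΣpq − ΣpΣq) / √[(nΣp² − (Σp)²)(nΣq² − (Σq)²)]
Numerator: 7×4974.59 − 188.3×184.2 = 137.27
Denominator: √[(37118.41 − 35456.89)(34520.78 − 33929.64)] = √[1661.52 × 591.14] = 991.0555
r = 137.27 / 991.0555 ≈ 0.139

0.139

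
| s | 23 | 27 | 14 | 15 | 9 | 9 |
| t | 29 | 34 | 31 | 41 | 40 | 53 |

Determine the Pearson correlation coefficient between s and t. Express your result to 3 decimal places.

n = 6, Σs = 97, Σt = 228, Σs² = 1841, Σt² = 9048, Σst = 3471
nΣst − ΣsΣt = 20826 − 22116 = -1290
nΣs² − (Σs)² = 11046 − 9409 = 1637; nΣt² − (Σt)² = 54288 − 51984 = 2304
r = -1290 / √(1637 × 2304) = -1290 / 1942.0731 ≈ -0.664

-0.664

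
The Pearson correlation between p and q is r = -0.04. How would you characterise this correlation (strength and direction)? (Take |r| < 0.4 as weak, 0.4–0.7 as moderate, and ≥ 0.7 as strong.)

weak negative

r = -0.04 < 0 so the relationship is negative.
|r| = 0.04, which falls in the weak range.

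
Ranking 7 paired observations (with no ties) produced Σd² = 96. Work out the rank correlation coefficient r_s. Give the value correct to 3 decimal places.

ρ = 1 − 6Σd² / [n(n²−1)] = 1 − 6×96 / (7×48)
  = 1 − 576/336 = 1 − 1.7143 ≈ -0.714

-0.714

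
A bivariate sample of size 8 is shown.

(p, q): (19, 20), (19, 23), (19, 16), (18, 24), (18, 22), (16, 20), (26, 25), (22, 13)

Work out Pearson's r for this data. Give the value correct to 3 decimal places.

n = 8, Σp = 157, Σq = 163, Σp² = 3147, Σq² = 3439, Σpq = 3205
nΣpq − ΣpΣq = 25640 − 25591 = 49
nΣp² − (Σp)² = 25176 − 24649 = 527; nΣq² − (Σq)² = 27512 − 26569 = 943
r = 49 / √(527 × 943) = 49 / 704.9546 ≈ 0.070

0.070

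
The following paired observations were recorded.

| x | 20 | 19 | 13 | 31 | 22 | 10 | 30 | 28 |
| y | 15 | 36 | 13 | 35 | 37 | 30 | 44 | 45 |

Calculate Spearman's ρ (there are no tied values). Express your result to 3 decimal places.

0.595

Rank x: 4, 3, 2, 8, 5, 1, 7, 6
Rank y: 2, 5, 1, 4, 6, 3, 7, 8
d = rank(x) − rank(y): 2, -2, 1, 4, -1, -2, 0, -2; Σd² = 34
ρ = 1 − 6Σd² / [n(n²−1)] = 1 − 6×34 / (8×63) = 1 − 204/504 ≈ 0.595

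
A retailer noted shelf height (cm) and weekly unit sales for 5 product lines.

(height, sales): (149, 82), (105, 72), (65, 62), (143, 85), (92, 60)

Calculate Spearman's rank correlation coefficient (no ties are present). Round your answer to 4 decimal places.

0.8000

Rank height: 5, 3, 1, 4, 2
Rank sales: 4, 3, 2, 5, 1
d = rank(height) − rank(sales): 1, 0, -1, -1, 1; Σd² = 4
ρ = 1 − 6Σd² / [n(n²−1)] = 1 − 6×4 / (5×24) = 1 − 24/120 ≈ 0.8000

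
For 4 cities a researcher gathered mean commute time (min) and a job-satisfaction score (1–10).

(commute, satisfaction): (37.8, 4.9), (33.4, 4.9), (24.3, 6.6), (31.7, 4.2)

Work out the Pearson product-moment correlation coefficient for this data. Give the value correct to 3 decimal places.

-0.736

n = 4, Σx = 127.2, Σy = 20.6, Σx² = 4139.78, Σy² = 109.22, Σxy = 642.4
nΣxy − ΣxΣy = 2569.6 − 2620.32 = -50.72
nΣx² − (Σx)² = 16559.12 − 16179.84 = 379.28; nΣy² − (Σy)² = 436.88 − 424.36 = 12.52
r = -50.72 / √(379.28 × 12.52) = -50.72 / 68.9100 ≈ -0.736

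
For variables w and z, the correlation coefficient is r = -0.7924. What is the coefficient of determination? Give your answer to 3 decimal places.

r² = (-0.7924)² = 0.628

0.628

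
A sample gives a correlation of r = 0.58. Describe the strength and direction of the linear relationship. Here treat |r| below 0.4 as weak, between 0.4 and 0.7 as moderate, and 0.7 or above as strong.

moderate positive

r = 0.58 > 0 so the relationship is positive.
|r| = 0.58, which falls in the moderate range.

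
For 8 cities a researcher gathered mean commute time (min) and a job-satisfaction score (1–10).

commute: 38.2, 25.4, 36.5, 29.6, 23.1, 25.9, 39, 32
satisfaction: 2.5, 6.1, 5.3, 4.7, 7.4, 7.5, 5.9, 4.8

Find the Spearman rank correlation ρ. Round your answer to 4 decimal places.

-0.5952

Rank commute: 7, 2, 6, 4, 1, 3, 8, 5
Rank satisfaction: 1, 6, 4, 2, 7, 8, 5, 3
d = rank(commute) − rank(satisfaction): 6, -4, 2, 2, -6, -5, 3, 2; Σd² = 134
ρ = 1 − 6Σd² / [n(n²−1)] = 1 − 6×134 / (8×63) = 1 − 804/504 ≈ -0.5952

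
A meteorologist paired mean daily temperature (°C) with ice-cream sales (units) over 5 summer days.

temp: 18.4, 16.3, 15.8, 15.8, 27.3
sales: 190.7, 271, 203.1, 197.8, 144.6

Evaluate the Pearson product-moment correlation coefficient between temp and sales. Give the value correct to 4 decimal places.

n = 5, Σx = 93.6, Σy = 1007.2, Σx² = 1848.82, Σy² = 211091.1, Σxy = 18207.98
nΣxy − ΣxΣy = 91039.9 − 94273.92 = -3234.02
nΣx² − (Σx)² = 9244.1 − 8760.96 = 483.14; nΣy² − (Σy)² = 1055455.5 − 1014451.84 = 41003.66
r = -3234.02 / √(483.14 × 41003.66) = -3234.02 / 4450.8997 ≈ -0.7266

-0.7266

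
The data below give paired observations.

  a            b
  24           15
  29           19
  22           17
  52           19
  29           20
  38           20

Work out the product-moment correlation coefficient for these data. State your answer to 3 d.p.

0.516

n = 6, Σa = 194, Σb = 110, Σa² = 6890, Σb² = 2036, Σab = 3613
nΣab − ΣaΣb = 21678 − 21340 = 338
nΣa² − (Σa)² = 41340 − 37636 = 3704; nΣb² − (Σb)² = 12216 − 12100 = 116
r = 338 / √(3704 × 116) = 338 / 655.4876 ≈ 0.516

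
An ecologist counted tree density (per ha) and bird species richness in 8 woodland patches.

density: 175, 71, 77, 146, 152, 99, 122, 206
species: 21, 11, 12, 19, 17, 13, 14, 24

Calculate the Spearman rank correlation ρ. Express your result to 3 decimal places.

0.976

Rank density: 7, 1, 2, 5, 6, 3, 4, 8
Rank species: 7, 1, 2, 6, 5, 3, 4, 8
d = rank(density) − rank(species): 0, 0, 0, -1, 1, 0, 0, 0; Σd² = 2
ρ = 1 − 6Σd² / [n(n²−1)] = 1 − 6×2 / (8×63) = 1 − 12/504 ≈ 0.976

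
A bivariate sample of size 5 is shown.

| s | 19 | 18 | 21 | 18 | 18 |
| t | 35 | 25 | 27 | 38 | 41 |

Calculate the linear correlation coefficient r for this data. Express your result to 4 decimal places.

-0.4640

n = 5, Σs = 94, Σt = 166, Σs² = 1774, Σt² = 5704, Σst = 3104
nΣst − ΣsΣt = 15520 − 15604 = -84
nΣs² − (Σs)² = 8870 − 8836 = 34; nΣt² − (Σt)² = 28520 − 27556 = 964
r = -84 / √(34 × 964) = -84 / 181.0414 ≈ -0.4640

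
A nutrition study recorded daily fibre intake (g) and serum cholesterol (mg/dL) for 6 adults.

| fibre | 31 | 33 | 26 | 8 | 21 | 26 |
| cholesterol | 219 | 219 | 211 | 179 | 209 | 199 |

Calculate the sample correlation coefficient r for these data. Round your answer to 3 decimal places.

0.921

n = 6, Σx = 145, Σy = 1236, Σx² = 3907, Σy² = 255766, Σxy = 30497
nΣxy − ΣxΣy = 182982 − 179220 = 3762
nΣx² − (Σx)² = 23442 − 21025 = 2417; nΣy² − (Σy)² = 1534596 − 1527696 = 6900
r = 3762 / √(2417 × 6900) = 3762 / 4083.7850 ≈ 0.921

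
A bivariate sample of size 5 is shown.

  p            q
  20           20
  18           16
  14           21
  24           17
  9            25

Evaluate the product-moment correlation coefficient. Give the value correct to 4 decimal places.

n = 5, Σp = 85, Σq = 99, Σp² = 1577, Σq² = 2011, Σpq = 1615
nΣpq − ΣpΣq = 8075 − 8415 = -340
nΣp² − (Σp)² = 7885 − 7225 = 660; nΣq² − (Σq)² = 10055 − 9801 = 254
r = -340 / √(660 × 254) = -340 / 409.4386 ≈ -0.8304

-0.8304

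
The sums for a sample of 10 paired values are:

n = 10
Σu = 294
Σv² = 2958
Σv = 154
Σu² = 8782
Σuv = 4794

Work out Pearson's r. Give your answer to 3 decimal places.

r = (nΣuv − ΣuΣv) / √[(nΣu² − (Σu)²)(nΣv² − (Σv)²)]
Numerator: 10×4794 − 294×154 = 2664
Denominator: √[(87820 − 86436)(29580 − 23716)] = √[1384 × 5864] = 2848.8201
r = 2664 / 2848.8201 ≈ 0.935

0.935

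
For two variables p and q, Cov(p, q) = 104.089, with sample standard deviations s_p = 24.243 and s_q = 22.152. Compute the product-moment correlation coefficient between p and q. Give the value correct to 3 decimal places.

r = Cov(p,q) / (s_p · s_q) = 104.089 / (24.243 × 22.152)
  = 104.089 / 537.0309 ≈ 0.194

0.194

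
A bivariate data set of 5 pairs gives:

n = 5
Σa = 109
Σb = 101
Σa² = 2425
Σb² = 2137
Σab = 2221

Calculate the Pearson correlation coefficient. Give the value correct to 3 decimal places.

0.279

r = (nΣab − ΣaΣb) / √[(nΣa² − (Σa)²)(nΣb² − (Σb)²)]
Numerator: 5×2221 − 109×101 = 96
Denominator: √[(12125 − 11881)(10685 − 10201)] = √[244 × 484] = 343.6510
r = 96 / 343.6510 ≈ 0.279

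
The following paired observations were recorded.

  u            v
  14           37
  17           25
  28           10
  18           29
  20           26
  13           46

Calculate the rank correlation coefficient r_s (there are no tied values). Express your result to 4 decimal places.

Rank u: 2, 3, 6, 4, 5, 1
Rank v: 5, 2, 1, 4, 3, 6
d = rank(u) − rank(v): -3, 1, 5, 0, 2, -5; Σd² = 64
ρ = 1 − 6Σd² / [n(n²−1)] = 1 − 6×64 / (6×35) = 1 − 384/210 ≈ -0.8286

-0.8286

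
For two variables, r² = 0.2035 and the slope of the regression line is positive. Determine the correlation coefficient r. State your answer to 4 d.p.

|r| = √0.2035 = 0.4511
The association is positive, so r = 0.4511.

0.4511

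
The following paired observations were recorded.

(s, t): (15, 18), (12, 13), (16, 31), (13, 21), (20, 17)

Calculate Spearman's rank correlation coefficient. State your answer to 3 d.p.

0.300

Rank s: 3, 1, 4, 2, 5
Rank t: 3, 1, 5, 4, 2
d = rank(s) − rank(t): 0, 0, -1, -2, 3; Σd² = 14
ρ = 1 − 6Σd² / [n(n²−1)] = 1 − 6×14 / (5×24) = 1 − 84/120 ≈ 0.300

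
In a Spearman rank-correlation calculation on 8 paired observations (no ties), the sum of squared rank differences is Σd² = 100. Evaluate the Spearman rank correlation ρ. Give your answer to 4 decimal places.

-0.1905

ρ = 1 − 6Σd² / [n(n²−1)] = 1 − 6×100 / (8×63)
  = 1 − 600/504 = 1 − 1.19048 ≈ -0.1905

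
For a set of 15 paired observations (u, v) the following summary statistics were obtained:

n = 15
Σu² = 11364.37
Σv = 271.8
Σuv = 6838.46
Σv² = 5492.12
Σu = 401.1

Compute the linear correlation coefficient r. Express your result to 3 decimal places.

r = (nΣuv − ΣuΣv) / √[(nΣu² − (Σu)²)(nΣv² − (Σv)²)]
Numerator: 15×6838.46 − 401.1×271.8 = -6442.08
Denominator: √[(170465.55 − 160881.21)(82381.8 − 73875.24)] = √[9584.34 × 8506.56] = 9029.3833
r = -6442.08 / 9029.3833 ≈ -0.713

-0.713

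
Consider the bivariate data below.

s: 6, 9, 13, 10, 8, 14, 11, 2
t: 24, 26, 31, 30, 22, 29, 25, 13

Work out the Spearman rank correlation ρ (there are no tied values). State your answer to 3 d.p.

0.810

Rank s: 2, 4, 7, 5, 3, 8, 6, 1
Rank t: 3, 5, 8, 7, 2, 6, 4, 1
d = rank(s) − rank(t): -1, -1, -1, -2, 1, 2, 2, 0; Σd² = 16
ρ = 1 − 6Σd² / [n(n²−1)] = 1 − 6×16 / (8×63) = 1 − 96/504 ≈ 0.810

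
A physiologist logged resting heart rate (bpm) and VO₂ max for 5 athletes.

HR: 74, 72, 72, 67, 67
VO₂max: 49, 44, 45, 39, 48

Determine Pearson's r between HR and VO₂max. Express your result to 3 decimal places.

n = 5, Σx = 352, Σy = 225, Σx² = 24822, Σy² = 10187, Σxy = 15863
nΣxy − ΣxΣy = 79315 − 79200 = 115
nΣx² − (Σx)² = 124110 − 123904 = 206; nΣy² − (Σy)² = 50935 − 50625 = 310
r = 115 / √(206 × 310) = 115 / 252.7054 ≈ 0.455

0.455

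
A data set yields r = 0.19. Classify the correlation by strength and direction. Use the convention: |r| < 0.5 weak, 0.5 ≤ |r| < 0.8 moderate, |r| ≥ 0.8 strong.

r = 0.19 > 0 so the relationship is positive.
|r| = 0.19, which falls in the weak range.

weak positive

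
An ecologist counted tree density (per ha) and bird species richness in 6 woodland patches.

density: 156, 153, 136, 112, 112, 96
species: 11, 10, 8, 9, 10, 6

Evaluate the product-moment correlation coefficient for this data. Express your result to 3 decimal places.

0.697

n = 6, Σx = 765, Σy = 54, Σx² = 100545, Σy² = 502, Σxy = 7038
nΣxy − ΣxΣy = 42228 − 41310 = 918
nΣx² − (Σx)² = 603270 − 585225 = 18045; nΣy² − (Σy)² = 3012 − 2916 = 96
r = 918 / √(18045 × 96) = 918 / 1316.1763 ≈ 0.697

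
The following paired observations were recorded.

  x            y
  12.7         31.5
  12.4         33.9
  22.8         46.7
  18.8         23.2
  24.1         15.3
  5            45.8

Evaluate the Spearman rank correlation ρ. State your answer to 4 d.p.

-0.4286

Rank x: 3, 2, 5, 4, 6, 1
Rank y: 3, 4, 6, 2, 1, 5
d = rank(x) − rank(y): 0, -2, -1, 2, 5, -4; Σd² = 50
ρ = 1 − 6Σd² / [n(n²−1)] = 1 − 6×50 / (6×35) = 1 − 300/210 ≈ -0.4286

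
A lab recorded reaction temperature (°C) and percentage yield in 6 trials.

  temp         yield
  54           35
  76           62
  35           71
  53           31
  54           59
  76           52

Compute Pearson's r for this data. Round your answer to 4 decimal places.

n = 6, Σx = 348, Σy = 310, Σx² = 21418, Σy² = 17256, Σxy = 17868
nΣxy − ΣxΣy = 107208 − 107880 = -672
nΣx² − (Σx)² = 128508 − 121104 = 7404; nΣy² − (Σy)² = 103536 − 96100 = 7436
r = -672 / √(7404 × 7436) = -672 / 7419.9827 ≈ -0.0906

-0.0906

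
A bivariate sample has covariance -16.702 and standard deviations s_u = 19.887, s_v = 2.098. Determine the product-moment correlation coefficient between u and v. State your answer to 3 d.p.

r = Cov(u,v) / (s_u · s_v) = -16.702 / (19.887 × 2.098)
  = -16.702 / 41.7229 ≈ -0.400

-0.400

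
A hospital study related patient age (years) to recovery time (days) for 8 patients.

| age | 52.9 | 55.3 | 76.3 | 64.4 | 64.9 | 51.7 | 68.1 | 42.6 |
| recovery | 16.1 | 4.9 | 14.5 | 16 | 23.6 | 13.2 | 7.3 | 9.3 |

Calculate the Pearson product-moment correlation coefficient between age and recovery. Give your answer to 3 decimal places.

n = 8, Σx = 476.2, Σy = 104.9, Σx² = 29162.82, Σy² = 1620.45, Σxy = 6366.8
nΣxy − ΣxΣy = 50934.4 − 49953.38 = 981.02
nΣx² − (Σx)² = 233302.56 − 226766.44 = 6536.12; nΣy² − (Σy)² = 12963.6 − 11004.01 = 1959.59
r = 981.02 / √(6536.12 × 1959.59) = 981.02 / 3578.8427 ≈ 0.274

0.274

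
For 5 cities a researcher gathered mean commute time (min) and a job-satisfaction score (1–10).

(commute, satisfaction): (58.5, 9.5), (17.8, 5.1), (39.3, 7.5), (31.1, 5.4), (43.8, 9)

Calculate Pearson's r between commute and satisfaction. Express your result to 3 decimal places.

n = 5, Σx = 190.5, Σy = 36.5, Σx² = 8169.23, Σy² = 282.67, Σxy = 1503.42
nΣxy − ΣxΣy = 7517.1 − 6953.25 = 563.85
nΣx² − (Σx)² = 40846.15 − 36290.25 = 4555.9; nΣy² − (Σy)² = 1413.35 − 1332.25 = 81.1
r = 563.85 / √(4555.9 × 81.1) = 563.85 / 607.8515 ≈ 0.928

0.928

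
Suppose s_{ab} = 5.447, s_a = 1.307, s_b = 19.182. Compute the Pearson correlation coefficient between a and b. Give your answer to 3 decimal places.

0.217

r = Cov(a,b) / (s_a · s_b) = 5.447 / (1.307 × 19.182)
  = 5.447 / 25.0709 ≈ 0.217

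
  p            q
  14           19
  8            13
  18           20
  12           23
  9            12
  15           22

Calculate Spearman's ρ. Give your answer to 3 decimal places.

Rank p: 4, 1, 6, 3, 2, 5
Rank q: 3, 2, 4, 6, 1, 5
d = rank(p) − rank(q): 1, -1, 2, -3, 1, 0; Σd² = 16
ρ = 1 − 6Σd² / [n(n²−1)] = 1 − 6×16 / (6×35) = 1 − 96/210 ≈ 0.543

0.543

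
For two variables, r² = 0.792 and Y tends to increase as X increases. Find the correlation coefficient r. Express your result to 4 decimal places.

|r| = √0.792 = 0.8899
The association is positive, so r = 0.8899.

0.8899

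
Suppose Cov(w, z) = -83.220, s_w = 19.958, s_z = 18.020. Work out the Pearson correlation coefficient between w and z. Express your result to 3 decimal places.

-0.231

r = Cov(w,z) / (s_w · s_z) = -83.220 / (19.958 × 18.020)
  = -83.220 / 359.6432 ≈ -0.231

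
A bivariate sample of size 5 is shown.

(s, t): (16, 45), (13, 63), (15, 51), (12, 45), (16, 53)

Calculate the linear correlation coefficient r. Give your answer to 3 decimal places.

n = 5, Σs = 72, Σt = 257, Σs² = 1050, Σt² = 13429, Σst = 3692
nΣst − ΣsΣt = 18460 − 18504 = -44
nΣs² − (Σs)² = 5250 − 5184 = 66; nΣt² − (Σt)² = 67145 − 66049 = 1096
r = -44 / √(66 × 1096) = -44 / 268.9535 ≈ -0.164

-0.164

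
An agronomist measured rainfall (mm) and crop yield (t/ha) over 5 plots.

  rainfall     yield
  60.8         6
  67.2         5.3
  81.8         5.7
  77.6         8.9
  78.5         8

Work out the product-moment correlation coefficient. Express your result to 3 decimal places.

n = 5, Σx = 365.9, Σy = 33.9, Σx² = 27087.73, Σy² = 239.79, Σxy = 2505.86
nΣxy − ΣxΣy = 12529.3 − 12404.01 = 125.29
nΣx² − (Σx)² = 135438.65 − 133882.81 = 1555.84; nΣy² − (Σy)² = 1198.95 − 1149.21 = 49.74
r = 125.29 / √(1555.84 × 49.74) = 125.29 / 278.1861 ≈ 0.450

0.450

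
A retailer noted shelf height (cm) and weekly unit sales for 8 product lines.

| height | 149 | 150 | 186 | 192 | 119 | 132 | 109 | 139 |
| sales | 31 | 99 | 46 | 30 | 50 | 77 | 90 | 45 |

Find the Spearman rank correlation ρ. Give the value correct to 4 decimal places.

-0.5000

Rank height: 5, 6, 7, 8, 2, 3, 1, 4
Rank sales: 2, 8, 4, 1, 5, 6, 7, 3
d = rank(height) − rank(sales): 3, -2, 3, 7, -3, -3, -6, 1; Σd² = 126
ρ = 1 − 6Σd² / [n(n²−1)] = 1 − 6×126 / (8×63) = 1 − 756/504 ≈ -0.5000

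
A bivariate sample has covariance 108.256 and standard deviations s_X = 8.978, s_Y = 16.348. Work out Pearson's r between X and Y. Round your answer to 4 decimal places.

r = Cov(X,Y) / (s_X · s_Y) = 108.256 / (8.978 × 16.348)
  = 108.256 / 146.7723 ≈ 0.7376

0.7376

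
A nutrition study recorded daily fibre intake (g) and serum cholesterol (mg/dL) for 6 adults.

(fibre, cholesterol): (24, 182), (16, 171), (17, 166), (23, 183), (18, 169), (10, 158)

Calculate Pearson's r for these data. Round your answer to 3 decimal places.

n = 6, Σx = 108, Σy = 1029, Σx² = 2074, Σy² = 176935, Σxy = 18757
nΣxy − ΣxΣy = 112542 − 111132 = 1410
nΣx² − (Σx)² = 12444 − 11664 = 780; nΣy² − (Σy)² = 1061610 − 1058841 = 2769
r = 1410 / √(780 × 2769) = 1410 / 1469.6326 ≈ 0.959

0.959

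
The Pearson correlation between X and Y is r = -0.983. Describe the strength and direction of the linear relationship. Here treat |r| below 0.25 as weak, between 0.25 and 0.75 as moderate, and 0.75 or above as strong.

r = -0.983 < 0 so the relationship is negative.
|r| = 0.983, which falls in the strong range.

strong negative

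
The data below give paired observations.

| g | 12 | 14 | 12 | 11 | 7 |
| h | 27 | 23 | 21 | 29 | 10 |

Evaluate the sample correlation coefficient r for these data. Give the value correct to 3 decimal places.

0.716

n = 5, Σg = 56, Σh = 110, Σg² = 654, Σh² = 2640, Σgh = 1287
nΣgh − ΣgΣh = 6435 − 6160 = 275
nΣg² − (Σg)² = 3270 − 3136 = 134; nΣh² − (Σh)² = 13200 − 12100 = 1100
r = 275 / √(134 × 1100) = 275 / 383.9271 ≈ 0.716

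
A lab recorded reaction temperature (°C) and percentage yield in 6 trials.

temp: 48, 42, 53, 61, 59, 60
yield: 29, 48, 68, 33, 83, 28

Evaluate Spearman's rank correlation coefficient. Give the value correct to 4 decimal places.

-0.2000

Rank temp: 2, 1, 3, 6, 4, 5
Rank yield: 2, 4, 5, 3, 6, 1
d = rank(temp) − rank(yield): 0, -3, -2, 3, -2, 4; Σd² = 42
ρ = 1 − 6Σd² / [n(n²−1)] = 1 − 6×42 / (6×35) = 1 − 252/210 ≈ -0.2000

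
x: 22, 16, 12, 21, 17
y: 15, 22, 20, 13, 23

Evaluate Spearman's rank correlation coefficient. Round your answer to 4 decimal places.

-0.5000

Rank x: 5, 2, 1, 4, 3
Rank y: 2, 4, 3, 1, 5
d = rank(x) − rank(y): 3, -2, -2, 3, -2; Σd² = 30
ρ = 1 − 6Σd² / [n(n²−1)] = 1 − 6×30 / (5×24) = 1 − 180/120 ≈ -0.5000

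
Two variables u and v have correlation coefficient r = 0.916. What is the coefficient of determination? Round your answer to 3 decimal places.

0.839

r² = (0.916)² = 0.839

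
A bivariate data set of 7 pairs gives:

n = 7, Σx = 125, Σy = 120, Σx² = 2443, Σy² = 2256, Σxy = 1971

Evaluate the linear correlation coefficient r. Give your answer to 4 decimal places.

-0.8393

r = (nΣxy − ΣxΣy) / √[(nΣx² − (Σx)²)(nΣy² − (Σy)²)]
Numerator: 7×1971 − 125×120 = -1203
Denominator: √[(17101 − 15625)(15792 − 14400)] = √[1476 × 1392] = 1433.3848
r = -1203 / 1433.3848 ≈ -0.8393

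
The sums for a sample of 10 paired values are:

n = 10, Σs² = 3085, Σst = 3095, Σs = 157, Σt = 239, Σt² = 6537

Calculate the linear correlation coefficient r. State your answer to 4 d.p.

r = (nΣst − ΣsΣt) / √[(nΣs² − (Σs)²)(nΣt² − (Σt)²)]
Numerator: 10×3095 − 157×239 = -6573
Denominator: √[(30850 − 24649)(65370 − 57121)] = √[6201 × 8249] = 7152.0661
r = -6573 / 7152.0661 ≈ -0.9190

-0.9190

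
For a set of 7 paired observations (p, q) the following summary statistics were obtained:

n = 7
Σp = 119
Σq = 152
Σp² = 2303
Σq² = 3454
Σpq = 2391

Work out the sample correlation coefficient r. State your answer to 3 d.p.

-0.931

r = (nΣpq − ΣpΣq) / √[(nΣp² − (Σp)²)(nΣq² − (Σq)²)]
Numerator: 7×2391 − 119×152 = -1351
Denominator: √[(16121 − 14161)(24178 − 23104)] = √[1960 × 1074] = 1450.8756
r = -1351 / 1450.8756 ≈ -0.931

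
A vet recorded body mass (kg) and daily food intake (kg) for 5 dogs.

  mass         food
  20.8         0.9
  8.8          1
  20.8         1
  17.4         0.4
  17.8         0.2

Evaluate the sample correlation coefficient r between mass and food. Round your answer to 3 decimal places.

n = 5, Σx = 85.6, Σy = 3.5, Σx² = 1562.32, Σy² = 3.01, Σxy = 58.84
nΣxy − ΣxΣy = 294.2 − 299.6 = -5.4
nΣx² − (Σx)² = 7811.6 − 7327.36 = 484.24; nΣy² − (Σy)² = 15.05 − 12.25 = 2.8
r = -5.4 / √(484.24 × 2.8) = -5.4 / 36.8222 ≈ -0.147

-0.147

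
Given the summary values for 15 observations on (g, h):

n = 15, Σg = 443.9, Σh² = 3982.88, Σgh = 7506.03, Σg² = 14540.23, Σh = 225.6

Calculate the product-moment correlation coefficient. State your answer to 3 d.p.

0.912

r = (nΣgh − ΣgΣh) / √[(nΣg² − (Σg)²)(nΣh² − (Σh)²)]
Numerator: 15×7506.03 − 443.9×225.6 = 12446.61
Denominator: √[(218103.45 − 197047.21)(59743.2 − 50895.36)] = √[21056.24 × 8847.84] = 13649.2579
r = 12446.61 / 13649.2579 ≈ 0.912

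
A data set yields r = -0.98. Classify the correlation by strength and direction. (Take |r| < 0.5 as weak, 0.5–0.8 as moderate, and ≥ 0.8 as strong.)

r = -0.98 < 0 so the relationship is negative.
|r| = 0.98, which falls in the strong range.

strong negative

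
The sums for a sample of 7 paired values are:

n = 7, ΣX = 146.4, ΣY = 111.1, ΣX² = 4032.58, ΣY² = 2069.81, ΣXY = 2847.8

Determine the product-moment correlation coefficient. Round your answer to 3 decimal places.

0.961

r = (nΣXY − ΣXΣY) / √[(nΣX² − (ΣX)²)(nΣY² − (ΣY)²)]
Numerator: 7×2847.8 − 146.4×111.1 = 3669.56
Denominator: √[(28228.06 − 21432.96)(14488.67 − 12343.21)] = √[6795.1 × 2145.46] = 3818.1953
r = 3669.56 / 3818.1953 ≈ 0.961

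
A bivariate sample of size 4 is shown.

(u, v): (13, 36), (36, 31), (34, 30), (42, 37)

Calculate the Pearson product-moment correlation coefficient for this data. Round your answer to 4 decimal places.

n = 4, Σu = 125, Σv = 134, Σu² = 4385, Σv² = 4526, Σuv = 4158
nΣuv − ΣuΣv = 16632 − 16750 = -118
nΣu² − (Σu)² = 17540 − 15625 = 1915; nΣv² − (Σv)² = 18104 − 17956 = 148
r = -118 / √(1915 × 148) = -118 / 532.3721 ≈ -0.2216

-0.2216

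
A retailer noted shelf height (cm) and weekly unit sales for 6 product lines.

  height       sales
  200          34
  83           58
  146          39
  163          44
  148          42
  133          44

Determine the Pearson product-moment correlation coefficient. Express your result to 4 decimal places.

-0.9260

n = 6, Σx = 873, Σy = 261, Σx² = 134367, Σy² = 11677, Σxy = 36548
nΣxy − ΣxΣy = 219288 − 227853 = -8565
nΣx² − (Σx)² = 806202 − 762129 = 44073; nΣy² − (Σy)² = 70062 − 68121 = 1941
r = -8565 / √(44073 × 1941) = -8565 / 9249.0915 ≈ -0.9260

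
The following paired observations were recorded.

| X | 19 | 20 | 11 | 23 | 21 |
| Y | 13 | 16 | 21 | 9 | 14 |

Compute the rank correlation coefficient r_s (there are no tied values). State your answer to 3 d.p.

-0.700

Rank X: 2, 3, 1, 5, 4
Rank Y: 2, 4, 5, 1, 3
d = rank(X) − rank(Y): 0, -1, -4, 4, 1; Σd² = 34
ρ = 1 − 6Σd² / [n(n²−1)] = 1 − 6×34 / (5×24) = 1 − 204/120 ≈ -0.700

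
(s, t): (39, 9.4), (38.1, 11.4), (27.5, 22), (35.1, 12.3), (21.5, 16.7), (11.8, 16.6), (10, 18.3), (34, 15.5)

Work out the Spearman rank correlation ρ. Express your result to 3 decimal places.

-0.833

Rank s: 8, 7, 4, 6, 3, 2, 1, 5
Rank t: 1, 2, 8, 3, 6, 5, 7, 4
d = rank(s) − rank(t): 7, 5, -4, 3, -3, -3, -6, 1; Σd² = 154
ρ = 1 − 6Σd² / [n(n²−1)] = 1 − 6×154 / (8×63) = 1 − 924/504 ≈ -0.833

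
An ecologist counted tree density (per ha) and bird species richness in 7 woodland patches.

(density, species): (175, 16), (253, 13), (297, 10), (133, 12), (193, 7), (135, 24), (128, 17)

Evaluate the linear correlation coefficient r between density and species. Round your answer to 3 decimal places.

-0.536

n = 7, Σx = 1314, Σy = 99, Σx² = 272390, Σy² = 1583, Σxy = 17422
nΣxy − ΣxΣy = 121954 − 130086 = -8132
nΣx² − (Σx)² = 1906730 − 1726596 = 180134; nΣy² − (Σy)² = 11081 − 9801 = 1280
r = -8132 / √(180134 × 1280) = -8132 / 15184.5817 ≈ -0.536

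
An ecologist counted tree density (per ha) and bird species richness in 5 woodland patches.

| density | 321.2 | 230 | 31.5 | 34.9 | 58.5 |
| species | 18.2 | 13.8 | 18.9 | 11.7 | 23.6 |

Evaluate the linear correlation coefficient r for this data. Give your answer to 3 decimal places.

n = 5, Σx = 676.1, Σy = 86.2, Σx² = 161701.95, Σy² = 1572.74, Σxy = 11404.12
nΣxy − ΣxΣy = 57020.6 − 58279.82 = -1259.22
nΣx² − (Σx)² = 808509.75 − 457111.21 = 351398.54; nΣy² − (Σy)² = 7863.7 − 7430.44 = 433.26
r = -1259.22 / √(351398.54 × 433.26) = -1259.22 / 12338.8383 ≈ -0.102

-0.102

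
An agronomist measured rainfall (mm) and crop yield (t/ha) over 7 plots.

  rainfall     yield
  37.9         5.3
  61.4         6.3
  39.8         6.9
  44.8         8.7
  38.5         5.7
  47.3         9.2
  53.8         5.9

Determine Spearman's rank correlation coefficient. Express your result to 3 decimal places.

Rank rainfall: 1, 7, 3, 4, 2, 5, 6
Rank yield: 1, 4, 5, 6, 2, 7, 3
d = rank(rainfall) − rank(yield): 0, 3, -2, -2, 0, -2, 3; Σd² = 30
ρ = 1 − 6Σd² / [n(n²−1)] = 1 − 6×30 / (7×48) = 1 − 180/336 ≈ 0.464

0.464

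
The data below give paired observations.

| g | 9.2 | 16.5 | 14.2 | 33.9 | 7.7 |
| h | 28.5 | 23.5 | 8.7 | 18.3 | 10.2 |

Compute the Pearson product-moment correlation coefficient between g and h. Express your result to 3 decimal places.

0.052

n = 5, Σg = 81.5, Σh = 89.2, Σg² = 1767.03, Σh² = 1879.12, Σgh = 1472.4
nΣgh − ΣgΣh = 7362 − 7269.8 = 92.2
nΣg² − (Σg)² = 8835.15 − 6642.25 = 2192.9; nΣh² − (Σh)² = 9395.6 − 7956.64 = 1438.96
r = 92.2 / √(2192.9 × 1438.96) = 92.2 / 1776.3714 ≈ 0.052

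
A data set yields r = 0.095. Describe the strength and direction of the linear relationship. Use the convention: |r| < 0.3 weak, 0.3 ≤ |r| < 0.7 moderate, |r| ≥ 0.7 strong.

r = 0.095 > 0 so the relationship is positive.
|r| = 0.095, which falls in the weak range.

weak positive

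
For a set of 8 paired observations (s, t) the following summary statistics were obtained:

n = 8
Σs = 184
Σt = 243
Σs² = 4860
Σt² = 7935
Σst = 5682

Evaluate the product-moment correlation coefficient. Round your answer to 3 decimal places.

0.158

r = (nΣst − ΣsΣt) / √[(nΣs² − (Σs)²)(nΣt² − (Σt)²)]
Numerator: 8×5682 − 184×243 = 744
Denominator: √[(38880 − 33856)(63480 − 59049)] = √[5024 × 4431] = 4718.1929
r = 744 / 4718.1929 ≈ 0.158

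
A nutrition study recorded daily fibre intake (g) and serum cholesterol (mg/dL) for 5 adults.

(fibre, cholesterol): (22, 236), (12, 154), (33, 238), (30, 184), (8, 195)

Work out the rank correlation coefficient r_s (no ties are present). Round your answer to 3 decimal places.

0.500

Rank fibre: 3, 2, 5, 4, 1
Rank cholesterol: 4, 1, 5, 2, 3
d = rank(fibre) − rank(cholesterol): -1, 1, 0, 2, -2; Σd² = 10
ρ = 1 − 6Σd² / [n(n²−1)] = 1 − 6×10 / (5×24) = 1 − 60/120 ≈ 0.500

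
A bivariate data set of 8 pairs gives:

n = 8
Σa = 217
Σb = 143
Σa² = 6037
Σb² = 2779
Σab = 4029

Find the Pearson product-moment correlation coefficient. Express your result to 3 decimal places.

0.819

r = (nΣab − ΣaΣb) / √[(nΣa² − (Σa)²)(nΣb² − (Σb)²)]
Numerator: 8×4029 − 217×143 = 1201
Denominator: √[(48296 − 47089)(22232 − 20449)] = √[1207 × 1783] = 1466.9973
r = 1201 / 1466.9973 ≈ 0.819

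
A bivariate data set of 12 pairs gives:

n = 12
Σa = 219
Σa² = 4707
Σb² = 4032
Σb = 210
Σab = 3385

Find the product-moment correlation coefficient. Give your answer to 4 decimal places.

r = (nΣab − ΣaΣb) / √[(nΣa² − (Σa)²)(nΣb² − (Σb)²)]
Numerator: 12×3385 − 219×210 = -5370
Denominator: √[(56484 − 47961)(48384 − 44100)] = √[8523 × 4284] = 6042.5601
r = -5370 / 6042.5601 ≈ -0.8887

-0.8887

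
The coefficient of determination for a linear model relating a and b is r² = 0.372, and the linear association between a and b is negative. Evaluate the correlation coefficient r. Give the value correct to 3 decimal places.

|r| = √0.372 = 0.610
The association is negative, so r = −0.610.

-0.610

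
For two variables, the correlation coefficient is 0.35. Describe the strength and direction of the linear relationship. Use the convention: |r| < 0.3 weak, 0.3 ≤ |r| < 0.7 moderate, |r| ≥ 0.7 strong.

moderate positive

r = 0.35 > 0 so the relationship is positive.
|r| = 0.35, which falls in the moderate range.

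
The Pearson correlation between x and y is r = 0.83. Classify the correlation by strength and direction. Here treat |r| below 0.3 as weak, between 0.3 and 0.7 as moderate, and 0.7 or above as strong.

r = 0.83 > 0 so the relationship is positive.
|r| = 0.83, which falls in the strong range.

strong positive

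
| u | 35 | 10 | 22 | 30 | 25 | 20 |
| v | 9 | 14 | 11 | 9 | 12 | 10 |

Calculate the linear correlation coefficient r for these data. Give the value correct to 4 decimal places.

n = 6, Σu = 142, Σv = 65, Σu² = 3734, Σv² = 723, Σuv = 1467
nΣuv − ΣuΣv = 8802 − 9230 = -428
nΣu² − (Σu)² = 22404 − 20164 = 2240; nΣv² − (Σv)² = 4338 − 4225 = 113
r = -428 / √(2240 × 113) = -428 / 503.1103 ≈ -0.8507

-0.8507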